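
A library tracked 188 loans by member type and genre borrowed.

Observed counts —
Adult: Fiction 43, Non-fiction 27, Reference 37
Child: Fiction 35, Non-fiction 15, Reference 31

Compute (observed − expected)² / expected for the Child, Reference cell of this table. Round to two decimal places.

Row total (Child) = 81; column total (Reference) = 68; N = 188.
Expected count E = 81 × 68 / 188 = 29.298.
Contribution = (O − E)²/E = (31 − 29.298)² / 29.298 = 0.10.

0.10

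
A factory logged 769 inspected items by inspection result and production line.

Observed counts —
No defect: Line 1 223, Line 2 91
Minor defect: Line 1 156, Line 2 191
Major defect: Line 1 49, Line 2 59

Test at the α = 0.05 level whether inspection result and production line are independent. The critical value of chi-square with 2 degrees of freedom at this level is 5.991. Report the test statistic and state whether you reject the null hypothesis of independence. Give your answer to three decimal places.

Row totals: 314, 347, 108. Column totals: 428, 341. Grand total N = 769.
Expected counts (row total × column total / N):
  No defect, Line 1: 314×428/769 = 174.7620
  No defect, Line 2: 314×341/769 = 139.2380
  Minor defect, Line 1: 347×428/769 = 193.1287
  Minor defect, Line 2: 347×341/769 = 153.8713
  Major defect, Line 1: 108×428/769 = 60.1092
  Major defect, Line 2: 108×341/769 = 47.8908
Contributions (O − E)²/E:
  (223 − 174.7620)²/174.7620 = 13.3147
  (91 − 139.2380)²/139.2380 = 16.7117
  (156 − 193.1287)²/193.1287 = 7.1379
  (191 − 153.8713)²/153.8713 = 8.9590
  (49 − 60.1092)²/60.1092 = 2.0532
  (59 − 47.8908)²/47.8908 = 2.5770
χ² = 13.3147 + 16.7117 + 7.1379 + 8.9590 + 2.0532 + 2.5770 = 50.754
df = (3−1)(2−1) = 2. Since 50.754 > 5.991, reject the null hypothesis of independence at α = 0.05.

50.754; reject H₀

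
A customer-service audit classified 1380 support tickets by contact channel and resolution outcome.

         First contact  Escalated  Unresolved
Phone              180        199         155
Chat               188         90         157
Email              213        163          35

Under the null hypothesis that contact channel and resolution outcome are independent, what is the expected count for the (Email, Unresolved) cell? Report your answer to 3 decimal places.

103.346

Row total (Email) = 411; column total (Unresolved) = 347; grand total N = 1380.
Expected count = (row total × column total) / N = 411 × 347 / 1380 = 103.346.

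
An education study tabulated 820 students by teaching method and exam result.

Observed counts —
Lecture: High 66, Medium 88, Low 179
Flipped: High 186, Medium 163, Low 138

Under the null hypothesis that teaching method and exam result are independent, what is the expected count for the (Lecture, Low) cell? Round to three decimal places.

Row total (Lecture) = 333; column total (Low) = 317; grand total N = 820.
Expected count = (row total × column total) / N = 333 × 317 / 820 = 128.733.

128.733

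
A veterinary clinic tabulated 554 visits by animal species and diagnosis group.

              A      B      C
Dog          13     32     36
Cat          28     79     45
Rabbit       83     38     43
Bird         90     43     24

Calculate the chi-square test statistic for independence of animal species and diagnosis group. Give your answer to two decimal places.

Row totals: 81, 152, 164, 157. Column totals: 214, 192, 148. Grand total N = 554.
Expected counts (row total × column total / N):
  Dog, A: 81×214/554 = 31.2888
  Dog, B: 81×192/554 = 28.0722
  Dog, C: 81×148/554 = 21.6390
  Cat, A: 152×214/554 = 58.7148
  Cat, B: 152×192/554 = 52.6787
  Cat, C: 152×148/554 = 40.6065
  Rabbit, A: 164×214/554 = 63.3502
  Rabbit, B: 164×192/554 = 56.8375
  Rabbit, C: 164×148/554 = 43.8123
  Bird, A: 157×214/554 = 60.6462
  Bird, B: 157×192/554 = 54.4116
  Bird, C: 157×148/554 = 41.9422
Contributions (O − E)²/E:
  (13 − 31.2888)²/31.2888 = 10.6901
  (32 − 28.0722)²/28.0722 = 0.5496
  (36 − 21.6390)²/21.6390 = 9.5309
  (28 − 58.7148)²/58.7148 = 16.0675
  (79 − 52.6787)²/52.6787 = 13.1516
  (45 − 40.6065)²/40.6065 = 0.4754
  (83 − 63.3502)²/63.3502 = 6.0949
  (38 − 56.8375)²/56.8375 = 6.2433
  (43 − 43.8123)²/43.8123 = 0.0151
  (90 − 60.6462)²/60.6462 = 14.2077
  (43 − 54.4116)²/54.4116 = 2.3933
  (24 − 41.9422)²/41.9422 = 7.6754
χ² = 10.6901 + 0.5496 + 9.5309 + 16.0675 + 13.1516 + 0.4754 + 6.0949 + 6.2433 + 0.0151 + 14.2077 + 2.3933 + 7.6754 = 87.09

87.09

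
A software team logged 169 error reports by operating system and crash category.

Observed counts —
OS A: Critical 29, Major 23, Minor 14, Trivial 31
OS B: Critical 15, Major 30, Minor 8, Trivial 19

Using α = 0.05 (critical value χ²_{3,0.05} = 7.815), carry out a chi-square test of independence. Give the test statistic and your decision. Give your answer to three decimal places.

6.336; fail to reject H₀

Row totals: 97, 72. Column totals: 44, 53, 22, 50. Grand total N = 169.
Expected counts (row total × column total / N):
  OS A, Critical: 97×44/169 = 25.2544
  OS A, Major: 97×53/169 = 30.4201
  OS A, Minor: 97×22/169 = 12.6272
  OS A, Trivial: 97×50/169 = 28.6982
  OS B, Critical: 72×44/169 = 18.7456
  OS B, Major: 72×53/169 = 22.5799
  OS B, Minor: 72×22/169 = 9.3728
  OS B, Trivial: 72×50/169 = 21.3018
Contributions (O − E)²/E:
  (29 − 25.2544)²/25.2544 = 0.5555
  (23 − 30.4201)²/30.4201 = 1.8099
  (14 − 12.6272)²/12.6272 = 0.1492
  (31 − 28.6982)²/28.6982 = 0.1846
  (15 − 18.7456)²/18.7456 = 0.7484
  (30 − 22.5799)²/22.5799 = 2.4384
  (8 − 9.3728)²/9.3728 = 0.2011
  (19 − 21.3018)²/21.3018 = 0.2487
χ² = 0.5555 + 1.8099 + 0.1492 + 0.1846 + 0.7484 + 2.4384 + 0.2011 + 0.2487 = 6.336
df = (2−1)(4−1) = 3. Since 6.336 < 7.815, fail to reject the null hypothesis of independence at α = 0.05.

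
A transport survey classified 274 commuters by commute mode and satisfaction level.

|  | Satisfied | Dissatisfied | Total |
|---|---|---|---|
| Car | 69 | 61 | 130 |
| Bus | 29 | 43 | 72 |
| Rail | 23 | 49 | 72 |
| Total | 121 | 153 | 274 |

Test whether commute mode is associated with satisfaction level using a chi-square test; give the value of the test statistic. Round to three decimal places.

8.989

Grand total N = 274.
Expected counts (row total × column total / N):
  Car, Satisfied: 130×121/274 = 57.4088
  Car, Dissatisfied: 130×153/274 = 72.5912
  Bus, Satisfied: 72×121/274 = 31.7956
  Bus, Dissatisfied: 72×153/274 = 40.2044
  Rail, Satisfied: 72×121/274 = 31.7956
  Rail, Dissatisfied: 72×153/274 = 40.2044
Contributions (O − E)²/E:
  (69 − 57.4088)²/57.4088 = 2.3403
  (61 − 72.5912)²/72.5912 = 1.8509
  (29 − 31.7956)²/31.7956 = 0.2458
  (43 − 40.2044)²/40.2044 = 0.1944
  (23 − 31.7956)²/31.7956 = 2.4331
  (49 − 40.2044)²/40.2044 = 1.9242
χ² = 2.3403 + 1.8509 + 0.2458 + 0.1944 + 2.4331 + 1.9242 = 8.989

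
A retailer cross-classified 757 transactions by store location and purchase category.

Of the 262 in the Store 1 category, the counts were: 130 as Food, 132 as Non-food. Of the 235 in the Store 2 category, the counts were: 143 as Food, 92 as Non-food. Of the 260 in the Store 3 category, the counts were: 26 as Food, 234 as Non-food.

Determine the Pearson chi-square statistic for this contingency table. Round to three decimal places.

Row totals: 262, 235, 260. Column totals: 299, 458. Grand total N = 757.
Expected counts (row total × column total / N):
  Store 1, Food: 262×299/757 = 103.4848
  Store 1, Non-food: 262×458/757 = 158.5152
  Store 2, Food: 235×299/757 = 92.8203
  Store 2, Non-food: 235×458/757 = 142.1797
  Store 3, Food: 260×299/757 = 102.6948
  Store 3, Non-food: 260×458/757 = 157.3052
Contributions (O − E)²/E:
  (130 − 103.4848)²/103.4848 = 6.7938
  (132 − 158.5152)²/158.5152 = 4.4353
  (143 − 92.8203)²/92.8203 = 27.1277
  (92 − 142.1797)²/142.1797 = 17.7100
  (26 − 102.6948)²/102.6948 = 57.2774
  (234 − 157.3052)²/157.3052 = 37.3929
χ² = 6.7938 + 4.4353 + 27.1277 + 17.7100 + 57.2774 + 37.3929 = 150.737

150.737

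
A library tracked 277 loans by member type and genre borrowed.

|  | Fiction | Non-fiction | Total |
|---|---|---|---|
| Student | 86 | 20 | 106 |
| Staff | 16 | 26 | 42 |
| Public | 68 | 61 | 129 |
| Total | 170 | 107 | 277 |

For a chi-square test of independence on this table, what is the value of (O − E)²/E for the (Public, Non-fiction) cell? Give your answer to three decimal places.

2.504

Row total (Public) = 129; column total (Non-fiction) = 107; N = 277.
Expected count E = 129 × 107 / 277 = 49.8303.
Contribution = (O − E)²/E = (61 − 49.8303)² / 49.8303 = 2.504.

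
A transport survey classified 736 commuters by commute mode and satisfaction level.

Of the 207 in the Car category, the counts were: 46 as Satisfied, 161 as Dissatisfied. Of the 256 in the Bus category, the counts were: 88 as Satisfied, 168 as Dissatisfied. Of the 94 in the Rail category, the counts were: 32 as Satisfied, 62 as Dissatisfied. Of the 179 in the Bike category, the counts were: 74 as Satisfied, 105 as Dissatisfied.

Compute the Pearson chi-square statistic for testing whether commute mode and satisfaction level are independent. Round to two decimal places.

16.82

Row totals: 207, 256, 94, 179. Column totals: 240, 496. Grand total N = 736.
Expected counts (row total × column total / N):
  Car, Satisfied: 207×240/736 = 67.500
  Car, Dissatisfied: 207×496/736 = 139.500
  Bus, Satisfied: 256×240/736 = 83.478
  Bus, Dissatisfied: 256×496/736 = 172.522
  Rail, Satisfied: 94×240/736 = 30.652
  Rail, Dissatisfied: 94×496/736 = 63.348
  Bike, Satisfied: 179×240/736 = 58.370
  Bike, Dissatisfied: 179×496/736 = 120.630
Contributions (O − E)²/E:
  (46 − 67.500)²/67.500 = 6.8481
  (161 − 139.500)²/139.500 = 3.3136
  (88 − 83.478)²/83.478 = 0.2450
  (168 − 172.522)²/172.522 = 0.1185
  (32 − 30.652)²/30.652 = 0.0593
  (62 − 63.348)²/63.348 = 0.0287
  (74 − 58.370)²/58.370 = 4.1853
  (105 − 120.630)²/120.630 = 2.0252
χ² = 6.8481 + 3.3136 + 0.2450 + 0.1185 + 0.0593 + 0.0287 + 4.1853 + 2.0252 = 16.82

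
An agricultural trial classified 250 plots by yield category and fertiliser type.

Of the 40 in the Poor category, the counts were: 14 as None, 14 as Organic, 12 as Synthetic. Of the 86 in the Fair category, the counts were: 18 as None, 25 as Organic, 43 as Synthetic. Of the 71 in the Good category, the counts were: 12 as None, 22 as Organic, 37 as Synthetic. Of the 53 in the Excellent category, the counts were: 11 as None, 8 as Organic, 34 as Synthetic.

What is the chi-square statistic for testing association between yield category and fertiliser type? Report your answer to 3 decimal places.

13.488

Row totals: 40, 86, 71, 53. Column totals: 55, 69, 126. Grand total N = 250.
Expected counts (row total × column total / N):
  Poor, None: 40×55/250 = 8.8000
  Poor, Organic: 40×69/250 = 11.0400
  Poor, Synthetic: 40×126/250 = 20.1600
  Fair, None: 86×55/250 = 18.9200
  Fair, Organic: 86×69/250 = 23.7360
  Fair, Synthetic: 86×126/250 = 43.3440
  Good, None: 71×55/250 = 15.6200
  Good, Organic: 71×69/250 = 19.5960
  Good, Synthetic: 71×126/250 = 35.7840
  Excellent, None: 53×55/250 = 11.6600
  Excellent, Organic: 53×69/250 = 14.6280
  Excellent, Synthetic: 53×126/250 = 26.7120
Contributions (O − E)²/E:
  (14 − 8.8000)²/8.8000 = 3.0727
  (14 − 11.0400)²/11.0400 = 0.7936
  (12 − 20.1600)²/20.1600 = 3.3029
  (18 − 18.9200)²/18.9200 = 0.0447
  (25 − 23.7360)²/23.7360 = 0.0673
  (43 − 43.3440)²/43.3440 = 0.0027
  (12 − 15.6200)²/15.6200 = 0.8390
  (22 − 19.5960)²/19.5960 = 0.2949
  (37 − 35.7840)²/35.7840 = 0.0413
  (11 − 11.6600)²/11.6600 = 0.0374
  (8 − 14.6280)²/14.6280 = 3.0032
  (34 − 26.7120)²/26.7120 = 1.9884
χ² = 3.0727 + 0.7936 + 3.3029 + 0.0447 + 0.0673 + 0.0027 + 0.8390 + 0.2949 + 0.0413 + 0.0374 + 3.0032 + 1.9884 = 13.488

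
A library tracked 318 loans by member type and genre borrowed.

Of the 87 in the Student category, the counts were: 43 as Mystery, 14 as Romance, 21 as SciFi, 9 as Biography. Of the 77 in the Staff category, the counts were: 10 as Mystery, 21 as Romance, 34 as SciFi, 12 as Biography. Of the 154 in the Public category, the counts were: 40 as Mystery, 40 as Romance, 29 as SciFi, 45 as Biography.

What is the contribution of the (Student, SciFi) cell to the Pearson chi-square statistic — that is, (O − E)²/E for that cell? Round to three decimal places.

0.171

Row total (Student) = 87; column total (SciFi) = 84; N = 318.
Expected count E = 87 × 84 / 318 = 22.98113.
Contribution = (O − E)²/E = (21 − 22.98113)² / 22.98113 = 0.171.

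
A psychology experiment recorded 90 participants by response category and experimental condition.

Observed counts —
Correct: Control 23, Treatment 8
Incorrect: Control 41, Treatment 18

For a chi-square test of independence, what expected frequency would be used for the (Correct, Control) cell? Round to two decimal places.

Row total (Correct) = 31; column total (Control) = 64; grand total N = 90.
Expected count = (row total × column total) / N = 31 × 64 / 90 = 22.04.

22.04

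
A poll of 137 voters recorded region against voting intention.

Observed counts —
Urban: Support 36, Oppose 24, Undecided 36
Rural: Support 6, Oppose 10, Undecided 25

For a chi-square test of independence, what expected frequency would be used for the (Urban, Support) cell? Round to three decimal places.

Row total (Urban) = 96; column total (Support) = 42; grand total N = 137.
Expected count = (row total × column total) / N = 96 × 42 / 137 = 29.431.

29.431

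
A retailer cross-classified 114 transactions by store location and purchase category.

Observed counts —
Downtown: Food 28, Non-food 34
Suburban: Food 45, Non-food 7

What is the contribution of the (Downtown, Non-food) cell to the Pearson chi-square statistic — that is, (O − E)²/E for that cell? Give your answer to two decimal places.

Row total (Downtown) = 62; column total (Non-food) = 41; N = 114.
Expected count E = 62 × 41 / 114 = 22.298.
Contribution = (O − E)²/E = (34 − 22.298)² / 22.298 = 6.14.

6.14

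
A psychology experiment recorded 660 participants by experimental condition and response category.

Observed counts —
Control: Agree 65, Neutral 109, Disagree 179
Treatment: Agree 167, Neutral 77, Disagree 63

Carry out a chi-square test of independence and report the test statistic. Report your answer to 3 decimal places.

Row totals: 353, 307. Column totals: 232, 186, 242. Grand total N = 660.
Expected counts (row total × column total / N):
  Control, Agree: 353×232/660 = 124.0848
  Control, Neutral: 353×186/660 = 99.4818
  Control, Disagree: 353×242/660 = 129.4333
  Treatment, Agree: 307×232/660 = 107.9152
  Treatment, Neutral: 307×186/660 = 86.5182
  Treatment, Disagree: 307×242/660 = 112.5667
Contributions (O − E)²/E:
  (65 − 124.0848)²/124.0848 = 28.1341
  (109 − 99.4818)²/99.4818 = 0.9107
  (179 − 129.4333)²/129.4333 = 18.9817
  (167 − 107.9152)²/107.9152 = 32.3496
  (77 − 86.5182)²/86.5182 = 1.0471
  (63 − 112.5667)²/112.5667 = 21.8258
χ² = 28.1341 + 0.9107 + 18.9817 + 32.3496 + 1.0471 + 21.8258 = 103.249

103.249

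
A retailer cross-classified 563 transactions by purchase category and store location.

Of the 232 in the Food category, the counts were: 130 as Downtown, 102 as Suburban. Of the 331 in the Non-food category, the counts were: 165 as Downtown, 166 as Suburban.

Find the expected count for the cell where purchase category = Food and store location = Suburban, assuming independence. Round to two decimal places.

Row total (Food) = 232; column total (Suburban) = 268; grand total N = 563.
Expected count = (row total × column total) / N = 232 × 268 / 563 = 110.44.

110.44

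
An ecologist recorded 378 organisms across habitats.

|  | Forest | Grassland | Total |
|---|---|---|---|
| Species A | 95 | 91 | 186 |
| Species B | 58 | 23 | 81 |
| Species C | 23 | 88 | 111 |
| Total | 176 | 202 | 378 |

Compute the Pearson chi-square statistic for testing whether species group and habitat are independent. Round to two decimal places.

51.73

Grand total N = 378.
Expected counts (row total × column total / N):
  Species A, Forest: 186×176/378 = 86.603
  Species A, Grassland: 186×202/378 = 99.397
  Species B, Forest: 81×176/378 = 37.714
  Species B, Grassland: 81×202/378 = 43.286
  Species C, Forest: 111×176/378 = 51.683
  Species C, Grassland: 111×202/378 = 59.317
Contributions (O − E)²/E:
  (95 − 86.603)²/86.603 = 0.8142
  (91 − 99.397)²/99.397 = 0.7094
  (58 − 37.714)²/37.714 = 10.9116
  (23 − 43.286)²/43.286 = 9.5070
  (23 − 51.683)²/51.683 = 15.9185
  (88 − 59.317)²/59.317 = 13.8698
χ² = 0.8142 + 0.7094 + 10.9116 + 9.5070 + 15.9185 + 13.8698 = 51.73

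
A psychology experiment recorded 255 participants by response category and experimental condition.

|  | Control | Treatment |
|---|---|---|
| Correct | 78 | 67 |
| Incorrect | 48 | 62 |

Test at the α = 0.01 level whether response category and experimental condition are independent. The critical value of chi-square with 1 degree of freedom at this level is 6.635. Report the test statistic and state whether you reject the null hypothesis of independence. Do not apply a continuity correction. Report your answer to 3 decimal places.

2.581; fail to reject H₀

Row totals: 145, 110. Column totals: 126, 129. Grand total N = 255.
Expected counts (row total × column total / N):
  Correct, Control: 145×126/255 = 71.6471
  Correct, Treatment: 145×129/255 = 73.3529
  Incorrect, Control: 110×126/255 = 54.3529
  Incorrect, Treatment: 110×129/255 = 55.6471
Contributions (O − E)²/E:
  (78 − 71.6471)²/71.6471 = 0.5633
  (67 − 73.3529)²/73.3529 = 0.5502
  (48 − 54.3529)²/54.3529 = 0.7425
  (62 − 55.6471)²/55.6471 = 0.7253
χ² = 0.5633 + 0.5502 + 0.7425 + 0.7253 = 2.581
df = (2−1)(2−1) = 1. Since 2.581 < 6.635, fail to reject the null hypothesis of independence at α = 0.01.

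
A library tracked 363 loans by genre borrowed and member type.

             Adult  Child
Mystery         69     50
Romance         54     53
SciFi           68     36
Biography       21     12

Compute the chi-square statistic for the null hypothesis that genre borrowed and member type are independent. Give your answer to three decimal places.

Row totals: 119, 107, 104, 33. Column totals: 212, 151. Grand total N = 363.
Expected counts (row total × column total / N):
  Mystery, Adult: 119×212/363 = 69.4986
  Mystery, Child: 119×151/363 = 49.5014
  Romance, Adult: 107×212/363 = 62.4904
  Romance, Child: 107×151/363 = 44.5096
  SciFi, Adult: 104×212/363 = 60.7383
  SciFi, Child: 104×151/363 = 43.2617
  Biography, Adult: 33×212/363 = 19.2727
  Biography, Child: 33×151/363 = 13.7273
Contributions (O − E)²/E:
  (69 − 69.4986)²/69.4986 = 0.0036
  (50 − 49.5014)²/49.5014 = 0.0050
  (54 − 62.4904)²/62.4904 = 1.1536
  (53 − 44.5096)²/44.5096 = 1.6196
  (68 − 60.7383)²/60.7383 = 0.8682
  (36 − 43.2617)²/43.2617 = 1.2189
  (21 − 19.2727)²/19.2727 = 0.1548
  (12 − 13.7273)²/13.7273 = 0.2173
χ² = 0.0036 + 0.0050 + 1.1536 + 1.6196 + 0.8682 + 1.2189 + 0.1548 + 0.2173 = 5.241

5.241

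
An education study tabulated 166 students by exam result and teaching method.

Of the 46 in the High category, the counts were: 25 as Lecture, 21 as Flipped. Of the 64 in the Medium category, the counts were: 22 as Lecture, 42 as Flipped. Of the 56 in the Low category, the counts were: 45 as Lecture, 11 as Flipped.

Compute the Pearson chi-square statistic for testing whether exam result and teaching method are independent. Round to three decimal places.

Row totals: 46, 64, 56. Column totals: 92, 74. Grand total N = 166.
Expected counts (row total × column total / N):
  High, Lecture: 46×92/166 = 25.4940
  High, Flipped: 46×74/166 = 20.5060
  Medium, Lecture: 64×92/166 = 35.4699
  Medium, Flipped: 64×74/166 = 28.5301
  Low, Lecture: 56×92/166 = 31.0361
  Low, Flipped: 56×74/166 = 24.9639
Contributions (O − E)²/E:
  (25 − 25.4940)²/25.4940 = 0.0096
  (21 − 20.5060)²/20.5060 = 0.0119
  (22 − 35.4699)²/35.4699 = 5.1153
  (42 − 28.5301)²/28.5301 = 6.3595
  (45 − 31.0361)²/31.0361 = 6.2827
  (11 − 24.9639)²/24.9639 = 7.8109
χ² = 0.0096 + 0.0119 + 5.1153 + 6.3595 + 6.2827 + 7.8109 = 25.590

25.590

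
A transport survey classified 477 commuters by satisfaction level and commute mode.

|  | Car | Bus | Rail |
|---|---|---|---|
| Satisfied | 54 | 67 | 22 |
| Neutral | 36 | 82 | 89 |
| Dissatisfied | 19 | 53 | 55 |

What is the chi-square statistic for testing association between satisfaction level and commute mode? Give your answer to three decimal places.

Row totals: 143, 207, 127. Column totals: 109, 202, 166. Grand total N = 477.
Expected counts (row total × column total / N):
  Satisfied, Car: 143×109/477 = 32.6771
  Satisfied, Bus: 143×202/477 = 60.5577
  Satisfied, Rail: 143×166/477 = 49.7652
  Neutral, Car: 207×109/477 = 47.3019
  Neutral, Bus: 207×202/477 = 87.6604
  Neutral, Rail: 207×166/477 = 72.0377
  Dissatisfied, Car: 127×109/477 = 29.0210
  Dissatisfied, Bus: 127×202/477 = 53.7820
  Dissatisfied, Rail: 127×166/477 = 44.1971
Contributions (O − E)²/E:
  (54 − 32.6771)²/32.6771 = 13.9139
  (67 − 60.5577)²/60.5577 = 0.6854
  (22 − 49.7652)²/49.7652 = 15.4909
  (36 − 47.3019)²/47.3019 = 2.7004
  (82 − 87.6604)²/87.6604 = 0.3655
  (89 − 72.0377)²/72.0377 = 3.9940
  (19 − 29.0210)²/29.0210 = 3.4603
  (53 − 53.7820)²/53.7820 = 0.0114
  (55 − 44.1971)²/44.1971 = 2.6405
χ² = 13.9139 + 0.6854 + 15.4909 + 2.7004 + 0.3655 + 3.9940 + 3.4603 + 0.0114 + 2.6405 = 43.262

43.262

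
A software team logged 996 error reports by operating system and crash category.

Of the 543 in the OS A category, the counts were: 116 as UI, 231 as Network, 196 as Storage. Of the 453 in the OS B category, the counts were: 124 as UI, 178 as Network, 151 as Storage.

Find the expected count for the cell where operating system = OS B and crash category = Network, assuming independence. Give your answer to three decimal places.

Row total (OS B) = 453; column total (Network) = 409; grand total N = 996.
Expected count = (row total × column total) / N = 453 × 409 / 996 = 186.021.

186.021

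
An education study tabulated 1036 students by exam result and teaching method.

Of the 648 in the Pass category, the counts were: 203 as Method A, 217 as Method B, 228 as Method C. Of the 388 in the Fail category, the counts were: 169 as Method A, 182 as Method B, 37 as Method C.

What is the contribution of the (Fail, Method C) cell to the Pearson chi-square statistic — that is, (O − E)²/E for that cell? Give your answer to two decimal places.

39.04

Row total (Fail) = 388; column total (Method C) = 265; N = 1036.
Expected count E = 388 × 265 / 1036 = 99.247.
Contribution = (O − E)²/E = (37 − 99.247)² / 99.247 = 39.04.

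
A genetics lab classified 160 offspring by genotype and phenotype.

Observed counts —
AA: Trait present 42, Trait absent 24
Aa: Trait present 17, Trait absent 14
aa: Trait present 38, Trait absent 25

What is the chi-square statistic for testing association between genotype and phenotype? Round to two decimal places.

0.69

Row totals: 66, 31, 63. Column totals: 97, 63. Grand total N = 160.
Expected counts (row total × column total / N):
  AA, Trait present: 66×97/160 = 40.013
  AA, Trait absent: 66×63/160 = 25.988
  Aa, Trait present: 31×97/160 = 18.794
  Aa, Trait absent: 31×63/160 = 12.206
  aa, Trait present: 63×97/160 = 38.194
  aa, Trait absent: 63×63/160 = 24.806
Contributions (O − E)²/E:
  (42 − 40.013)²/40.013 = 0.0987
  (24 − 25.988)²/25.988 = 0.1521
  (17 − 18.794)²/18.794 = 0.1712
  (14 − 12.206)²/12.206 = 0.2637
  (38 − 38.194)²/38.194 = 0.0010
  (25 − 24.806)²/24.806 = 0.0015
χ² = 0.0987 + 0.1521 + 0.1712 + 0.2637 + 0.0010 + 0.0015 = 0.69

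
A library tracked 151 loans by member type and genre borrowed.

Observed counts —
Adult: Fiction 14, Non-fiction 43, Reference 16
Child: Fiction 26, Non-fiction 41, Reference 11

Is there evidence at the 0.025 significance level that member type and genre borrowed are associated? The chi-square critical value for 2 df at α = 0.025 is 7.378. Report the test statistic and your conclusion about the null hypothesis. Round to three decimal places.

Row totals: 73, 78. Column totals: 40, 84, 27. Grand total N = 151.
Expected counts (row total × column total / N):
  Adult, Fiction: 73×40/151 = 19.3377
  Adult, Non-fiction: 73×84/151 = 40.6093
  Adult, Reference: 73×27/151 = 13.0530
  Child, Fiction: 78×40/151 = 20.6623
  Child, Non-fiction: 78×84/151 = 43.3907
  Child, Reference: 78×27/151 = 13.9470
Contributions (O − E)²/E:
  (14 − 19.3377)²/19.3377 = 1.4733
  (43 − 40.6093)²/40.6093 = 0.1407
  (16 − 13.0530)²/13.0530 = 0.6653
  (26 − 20.6623)²/20.6623 = 1.3789
  (41 − 43.3907)²/43.3907 = 0.1317
  (11 − 13.9470)²/13.9470 = 0.6227
χ² = 1.4733 + 0.1407 + 0.6653 + 1.3789 + 0.1317 + 0.6227 = 4.413
df = (2−1)(3−1) = 2. Since 4.413 < 7.378, fail to reject the null hypothesis of independence at α = 0.025.

4.413; fail to reject H₀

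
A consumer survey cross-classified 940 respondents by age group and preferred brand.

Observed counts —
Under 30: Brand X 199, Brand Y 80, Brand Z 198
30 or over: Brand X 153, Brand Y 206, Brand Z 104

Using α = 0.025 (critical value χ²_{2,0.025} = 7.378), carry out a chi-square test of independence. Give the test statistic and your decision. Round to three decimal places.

90.592; reject H₀

Row totals: 477, 463. Column totals: 352, 286, 302. Grand total N = 940.
Expected counts (row total × column total / N):
  Under 30, Brand X: 477×352/940 = 178.6213
  Under 30, Brand Y: 477×286/940 = 145.1298
  Under 30, Brand Z: 477×302/940 = 153.2489
  30 or over, Brand X: 463×352/940 = 173.3787
  30 or over, Brand Y: 463×286/940 = 140.8702
  30 or over, Brand Z: 463×302/940 = 148.7511
Contributions (O − E)²/E:
  (199 − 178.6213)²/178.6213 = 2.3250
  (80 − 145.1298)²/145.1298 = 29.2283
  (198 − 153.2489)²/153.2489 = 13.0680
  (153 − 173.3787)²/173.3787 = 2.3953
  (206 − 140.8702)²/140.8702 = 30.1121
  (104 − 148.7511)²/148.7511 = 13.4632
χ² = 2.3250 + 29.2283 + 13.0680 + 2.3953 + 30.1121 + 13.4632 = 90.592
df = (2−1)(3−1) = 2. Since 90.592 > 7.378, reject the null hypothesis of independence at α = 0.025.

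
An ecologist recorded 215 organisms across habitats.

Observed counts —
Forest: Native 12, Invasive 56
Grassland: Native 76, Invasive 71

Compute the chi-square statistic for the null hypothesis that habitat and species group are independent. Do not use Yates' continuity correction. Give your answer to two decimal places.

22.30

Row totals: 68, 147. Column totals: 88, 127. Grand total N = 215.
Expected counts (row total × column total / N):
  Forest, Native: 68×88/215 = 27.833
  Forest, Invasive: 68×127/215 = 40.167
  Grassland, Native: 147×88/215 = 60.167
  Grassland, Invasive: 147×127/215 = 86.833
Contributions (O − E)²/E:
  (12 − 27.833)²/27.833 = 9.0067
  (56 − 40.167)²/40.167 = 6.2410
  (76 − 60.167)²/60.167 = 4.1665
  (71 − 86.833)²/86.833 = 2.8870
χ² = 9.0067 + 6.2410 + 4.1665 + 2.8870 = 22.30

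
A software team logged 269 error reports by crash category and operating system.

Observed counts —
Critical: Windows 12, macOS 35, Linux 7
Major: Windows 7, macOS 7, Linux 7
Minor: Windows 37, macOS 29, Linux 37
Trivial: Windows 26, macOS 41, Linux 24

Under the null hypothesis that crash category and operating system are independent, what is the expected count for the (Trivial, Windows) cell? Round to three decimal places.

27.740

Row total (Trivial) = 91; column total (Windows) = 82; grand total N = 269.
Expected count = (row total × column total) / N = 91 × 82 / 269 = 27.740.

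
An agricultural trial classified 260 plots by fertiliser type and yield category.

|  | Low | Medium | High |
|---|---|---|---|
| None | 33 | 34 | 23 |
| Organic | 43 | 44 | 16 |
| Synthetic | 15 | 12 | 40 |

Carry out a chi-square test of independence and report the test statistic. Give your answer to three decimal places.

39.190

Row totals: 90, 103, 67. Column totals: 91, 90, 79. Grand total N = 260.
Expected counts (row total × column total / N):
  None, Low: 90×91/260 = 31.5000
  None, Medium: 90×90/260 = 31.1538
  None, High: 90×79/260 = 27.3462
  Organic, Low: 103×91/260 = 36.0500
  Organic, Medium: 103×90/260 = 35.6538
  Organic, High: 103×79/260 = 31.2962
  Synthetic, Low: 67×91/260 = 23.4500
  Synthetic, Medium: 67×90/260 = 23.1923
  Synthetic, High: 67×79/260 = 20.3577
Contributions (O − E)²/E:
  (33 − 31.5000)²/31.5000 = 0.0714
  (34 − 31.1538)²/31.1538 = 0.2600
  (23 − 27.3462)²/27.3462 = 0.6908
  (43 − 36.0500)²/36.0500 = 1.3399
  (44 − 35.6538)²/35.6538 = 1.9538
  (16 − 31.2962)²/31.2962 = 7.4761
  (15 − 23.4500)²/23.4500 = 3.0449
  (12 − 23.1923)²/23.1923 = 5.4013
  (40 − 20.3577)²/20.3577 = 18.9520
χ² = 0.0714 + 0.2600 + 0.6908 + 1.3399 + 1.9538 + 7.4761 + 3.0449 + 5.4013 + 18.9520 = 39.190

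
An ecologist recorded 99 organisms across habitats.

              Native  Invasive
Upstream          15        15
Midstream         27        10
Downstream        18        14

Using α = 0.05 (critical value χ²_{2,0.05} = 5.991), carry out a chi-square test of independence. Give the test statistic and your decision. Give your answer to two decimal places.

4.04; fail to reject H₀

Row totals: 30, 37, 32. Column totals: 60, 39. Grand total N = 99.
Expected counts (row total × column total / N):
  Upstream, Native: 30×60/99 = 18.182
  Upstream, Invasive: 30×39/99 = 11.818
  Midstream, Native: 37×60/99 = 22.424
  Midstream, Invasive: 37×39/99 = 14.576
  Downstream, Native: 32×60/99 = 19.394
  Downstream, Invasive: 32×39/99 = 12.606
Contributions (O − E)²/E:
  (15 − 18.182)²/18.182 = 0.5569
  (15 − 11.818)²/11.818 = 0.8568
  (27 − 22.424)²/22.424 = 0.9338
  (10 − 14.576)²/14.576 = 1.4366
  (18 − 19.394)²/19.394 = 0.1002
  (14 − 12.606)²/12.606 = 0.1542
χ² = 0.5569 + 0.8568 + 0.9338 + 1.4366 + 0.1002 + 0.1542 = 4.04
df = (3−1)(2−1) = 2. Since 4.04 < 5.991, fail to reject the null hypothesis of independence at α = 0.05.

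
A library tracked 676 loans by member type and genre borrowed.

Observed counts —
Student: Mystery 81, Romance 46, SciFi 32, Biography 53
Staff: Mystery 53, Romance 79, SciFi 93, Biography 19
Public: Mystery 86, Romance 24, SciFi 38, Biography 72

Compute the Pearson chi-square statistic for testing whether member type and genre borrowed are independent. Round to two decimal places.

105.00

Row totals: 212, 244, 220. Column totals: 220, 149, 163, 144. Grand total N = 676.
Expected counts (row total × column total / N):
  Student, Mystery: 212×220/676 = 68.994
  Student, Romance: 212×149/676 = 46.728
  Student, SciFi: 212×163/676 = 51.118
  Student, Biography: 212×144/676 = 45.160
  Staff, Mystery: 244×220/676 = 79.408
  Staff, Romance: 244×149/676 = 53.781
  Staff, SciFi: 244×163/676 = 58.834
  Staff, Biography: 244×144/676 = 51.976
  Public, Mystery: 220×220/676 = 71.598
  Public, Romance: 220×149/676 = 48.491
  Public, SciFi: 220×163/676 = 53.047
  Public, Biography: 220×144/676 = 46.864
Contributions (O − E)²/E:
  (81 − 68.994)²/68.994 = 2.0892
  (46 − 46.728)²/46.728 = 0.0113
  (32 − 51.118)²/51.118 = 7.1501
  (53 − 45.160)²/45.160 = 1.3611
  (53 − 79.408)²/79.408 = 8.7823
  (79 − 53.781)²/53.781 = 11.8257
  (93 − 58.834)²/58.834 = 19.8408
  (19 − 51.976)²/51.976 = 20.9215
  (86 − 71.598)²/71.598 = 2.8970
  (24 − 48.491)²/48.491 = 12.3695
  (38 − 53.047)²/53.047 = 4.2681
  (72 − 46.864)²/46.864 = 13.4820
χ² = 2.0892 + 0.0113 + 7.1501 + 1.3611 + 8.7823 + 11.8257 + 19.8408 + 20.9215 + 2.8970 + 12.3695 + 4.2681 + 13.4820 = 105.00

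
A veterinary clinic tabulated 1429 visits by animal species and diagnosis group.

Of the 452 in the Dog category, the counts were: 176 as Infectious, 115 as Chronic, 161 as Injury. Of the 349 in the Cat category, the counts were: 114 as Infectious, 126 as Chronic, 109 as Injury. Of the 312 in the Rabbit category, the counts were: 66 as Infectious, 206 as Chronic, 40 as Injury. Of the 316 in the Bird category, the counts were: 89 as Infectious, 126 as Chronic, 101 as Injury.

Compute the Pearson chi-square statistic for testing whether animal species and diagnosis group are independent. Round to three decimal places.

Row totals: 452, 349, 312, 316. Column totals: 445, 573, 411. Grand total N = 1429.
Expected counts (row total × column total / N):
  Dog, Infectious: 452×445/1429 = 140.7558
  Dog, Chronic: 452×573/1429 = 181.2428
  Dog, Injury: 452×411/1429 = 130.0014
  Cat, Infectious: 349×445/1429 = 108.6809
  Cat, Chronic: 349×573/1429 = 139.9419
  Cat, Injury: 349×411/1429 = 100.3772
  Rabbit, Infectious: 312×445/1429 = 97.1589
  Rabbit, Chronic: 312×573/1429 = 125.1057
  Rabbit, Injury: 312×411/1429 = 89.7355
  Bird, Infectious: 316×445/1429 = 98.4045
  Bird, Chronic: 316×573/1429 = 126.7096
  Bird, Injury: 316×411/1429 = 90.8859
Contributions (O − E)²/E:
  (176 − 140.7558)²/140.7558 = 8.8249
  (115 − 181.2428)²/181.2428 = 24.2112
  (161 − 130.0014)²/130.0014 = 7.3916
  (114 − 108.6809)²/108.6809 = 0.2603
  (126 − 139.9419)²/139.9419 = 1.3890
  (109 − 100.3772)²/100.3772 = 0.7407
  (66 − 97.1589)²/97.1589 = 9.9927
  (206 − 125.1057)²/125.1057 = 52.3069
  (40 − 89.7355)²/89.7355 = 27.5657
  (89 − 98.4045)²/98.4045 = 0.8988
  (126 − 126.7096)²/126.7096 = 0.0040
  (101 − 90.8859)²/90.8859 = 1.1255
χ² = 8.8249 + 24.2112 + 7.3916 + 0.2603 + 1.3890 + 0.7407 + 9.9927 + 52.3069 + 27.5657 + 0.8988 + 0.0040 + 1.1255 = 134.711

134.711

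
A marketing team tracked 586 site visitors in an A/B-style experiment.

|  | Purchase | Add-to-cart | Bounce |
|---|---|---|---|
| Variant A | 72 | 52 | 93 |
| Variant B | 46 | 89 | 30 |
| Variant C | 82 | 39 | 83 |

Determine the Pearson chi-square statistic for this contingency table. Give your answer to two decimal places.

Row totals: 217, 165, 204. Column totals: 200, 180, 206. Grand total N = 586.
Expected counts (row total × column total / N):
  Variant A, Purchase: 217×200/586 = 74.061
  Variant A, Add-to-cart: 217×180/586 = 66.655
  Variant A, Bounce: 217×206/586 = 76.283
  Variant B, Purchase: 165×200/586 = 56.314
  Variant B, Add-to-cart: 165×180/586 = 50.683
  Variant B, Bounce: 165×206/586 = 58.003
  Variant C, Purchase: 204×200/586 = 69.625
  Variant C, Add-to-cart: 204×180/586 = 62.662
  Variant C, Bounce: 204×206/586 = 71.713
Contributions (O − E)²/E:
  (72 − 74.061)²/74.061 = 0.0574
  (52 − 66.655)²/66.655 = 3.2221
  (93 − 76.283)²/76.283 = 3.6634
  (46 − 56.314)²/56.314 = 1.8890
  (89 − 50.683)²/50.683 = 28.9681
  (30 − 58.003)²/58.003 = 13.5194
  (82 − 69.625)²/69.625 = 2.1995
  (39 − 62.662)²/62.662 = 8.9351
  (83 − 71.713)²/71.713 = 1.7765
χ² = 0.0574 + 3.2221 + 3.6634 + 1.8890 + 28.9681 + 13.5194 + 2.1995 + 8.9351 + 1.7765 = 64.23

64.23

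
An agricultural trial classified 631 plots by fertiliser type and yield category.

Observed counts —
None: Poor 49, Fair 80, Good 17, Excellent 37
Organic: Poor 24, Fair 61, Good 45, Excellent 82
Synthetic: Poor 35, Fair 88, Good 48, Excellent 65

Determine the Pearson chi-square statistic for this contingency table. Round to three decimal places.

Row totals: 183, 212, 236. Column totals: 108, 229, 110, 184. Grand total N = 631.
Expected counts (row total × column total / N):
  None, Poor: 183×108/631 = 31.3217
  None, Fair: 183×229/631 = 66.4136
  None, Good: 183×110/631 = 31.9017
  None, Excellent: 183×184/631 = 53.3629
  Organic, Poor: 212×108/631 = 36.2853
  Organic, Fair: 212×229/631 = 76.9382
  Organic, Good: 212×110/631 = 36.9572
  Organic, Excellent: 212×184/631 = 61.8193
  Synthetic, Poor: 236×108/631 = 40.3930
  Synthetic, Fair: 236×229/631 = 85.6482
  Synthetic, Good: 236×110/631 = 41.1410
  Synthetic, Excellent: 236×184/631 = 68.8177
Contributions (O − E)²/E:
  (49 − 31.3217)²/31.3217 = 9.9778
  (80 − 66.4136)²/66.4136 = 2.7794
  (17 − 31.9017)²/31.9017 = 6.9608
  (37 − 53.3629)²/53.3629 = 5.0174
  (24 − 36.2853)²/36.2853 = 4.1595
  (61 − 76.9382)²/76.9382 = 3.3017
  (45 − 36.9572)²/36.9572 = 1.7503
  (82 − 61.8193)²/61.8193 = 6.5879
  (35 − 40.3930)²/40.3930 = 0.7200
  (88 − 85.6482)²/85.6482 = 0.0646
  (48 − 41.1410)²/41.1410 = 1.1435
  (65 − 68.8177)²/68.8177 = 0.2118
χ² = 9.9778 + 2.7794 + 6.9608 + 5.0174 + 4.1595 + 3.3017 + 1.7503 + 6.5879 + 0.7200 + 0.0646 + 1.1435 + 0.2118 = 42.675

42.675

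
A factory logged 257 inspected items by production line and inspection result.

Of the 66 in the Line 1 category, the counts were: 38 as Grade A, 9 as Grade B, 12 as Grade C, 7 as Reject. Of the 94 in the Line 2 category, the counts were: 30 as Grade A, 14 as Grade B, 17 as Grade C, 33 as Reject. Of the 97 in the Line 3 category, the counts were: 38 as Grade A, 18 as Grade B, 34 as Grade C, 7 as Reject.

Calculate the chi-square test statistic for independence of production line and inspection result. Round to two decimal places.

37.28

Row totals: 66, 94, 97. Column totals: 106, 41, 63, 47. Grand total N = 257.
Expected counts (row total × column total / N):
  Line 1, Grade A: 66×106/257 = 27.222
  Line 1, Grade B: 66×41/257 = 10.529
  Line 1, Grade C: 66×63/257 = 16.179
  Line 1, Reject: 66×47/257 = 12.070
  Line 2, Grade A: 94×106/257 = 38.770
  Line 2, Grade B: 94×41/257 = 14.996
  Line 2, Grade C: 94×63/257 = 23.043
  Line 2, Reject: 94×47/257 = 17.191
  Line 3, Grade A: 97×106/257 = 40.008
  Line 3, Grade B: 97×41/257 = 15.475
  Line 3, Grade C: 97×63/257 = 23.778
  Line 3, Reject: 97×47/257 = 17.739
Contributions (O − E)²/E:
  (38 − 27.222)²/27.222 = 4.2673
  (9 − 10.529)²/10.529 = 0.2220
  (12 − 16.179)²/16.179 = 1.0794
  (7 − 12.070)²/12.070 = 2.1297
  (30 − 38.770)²/38.770 = 1.9838
  (14 − 14.996)²/14.996 = 0.0662
  (17 − 23.043)²/23.043 = 1.5848
  (33 − 17.191)²/17.191 = 14.5381
  (38 − 40.008)²/40.008 = 0.1008
  (18 − 15.475)²/15.475 = 0.4120
  (34 − 23.778)²/23.778 = 4.3944
  (7 − 17.739)²/17.739 = 6.5013
χ² = 4.2673 + 0.2220 + 1.0794 + 2.1297 + 1.9838 + 0.0662 + 1.5848 + 14.5381 + 0.1008 + 0.4120 + 4.3944 + 6.5013 = 37.28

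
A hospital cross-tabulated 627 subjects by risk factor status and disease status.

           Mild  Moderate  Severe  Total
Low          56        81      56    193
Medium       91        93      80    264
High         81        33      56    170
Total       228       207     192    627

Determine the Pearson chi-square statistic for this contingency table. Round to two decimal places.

Grand total N = 627.
Expected counts (row total × column total / N):
  Low, Mild: 193×228/627 = 70.18182
  Low, Moderate: 193×207/627 = 63.71770
  Low, Severe: 193×192/627 = 59.10048
  Medium, Mild: 264×228/627 = 96.00000
  Medium, Moderate: 264×207/627 = 87.15789
  Medium, Severe: 264×192/627 = 80.84211
  High, Mild: 170×228/627 = 61.81818
  High, Moderate: 170×207/627 = 56.12440
  High, Severe: 170×192/627 = 52.05742
Contributions (O − E)²/E:
  (56 − 70.18182)²/70.18182 = 2.8658
  (81 − 63.71770)²/63.71770 = 4.6875
  (56 − 59.10048)²/59.10048 = 0.1627
  (91 − 96.00000)²/96.00000 = 0.2604
  (93 − 87.15789)²/87.15789 = 0.3916
  (80 − 80.84211)²/80.84211 = 0.0088
  (81 − 61.81818)²/61.81818 = 5.9520
  (33 − 56.12440)²/56.12440 = 9.5277
  (56 − 52.05742)²/52.05742 = 0.2986
χ² = 2.8658 + 4.6875 + 0.1627 + 0.2604 + 0.3916 + 0.0088 + 5.9520 + 9.5277 + 0.2986 = 24.16

24.16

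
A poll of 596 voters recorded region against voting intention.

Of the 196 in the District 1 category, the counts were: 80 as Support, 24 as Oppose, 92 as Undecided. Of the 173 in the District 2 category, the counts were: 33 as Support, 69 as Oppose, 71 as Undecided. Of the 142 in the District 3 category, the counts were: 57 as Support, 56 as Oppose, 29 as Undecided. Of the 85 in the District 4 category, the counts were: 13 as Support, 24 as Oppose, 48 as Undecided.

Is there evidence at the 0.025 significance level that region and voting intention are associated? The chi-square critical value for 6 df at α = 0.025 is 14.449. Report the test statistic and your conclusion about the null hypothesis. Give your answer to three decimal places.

Row totals: 196, 173, 142, 85. Column totals: 183, 173, 240. Grand total N = 596.
Expected counts (row total × column total / N):
  District 1, Support: 196×183/596 = 60.1812
  District 1, Oppose: 196×173/596 = 56.8926
  District 1, Undecided: 196×240/596 = 78.9262
  District 2, Support: 173×183/596 = 53.1191
  District 2, Oppose: 173×173/596 = 50.2164
  District 2, Undecided: 173×240/596 = 69.6644
  District 3, Support: 142×183/596 = 43.6007
  District 3, Oppose: 142×173/596 = 41.2181
  District 3, Undecided: 142×240/596 = 57.1812
  District 4, Support: 85×183/596 = 26.0990
  District 4, Oppose: 85×173/596 = 24.6728
  District 4, Undecided: 85×240/596 = 34.2282
Contributions (O − E)²/E:
  (80 − 60.1812)²/60.1812 = 6.5267
  (24 − 56.8926)²/56.8926 = 19.0169
  (92 − 78.9262)²/78.9262 = 2.1656
  (33 − 53.1191)²/53.1191 = 7.6202
  (69 − 50.2164)²/50.2164 = 7.0261
  (71 − 69.6644)²/69.6644 = 0.0256
  (57 − 43.6007)²/43.6007 = 4.1179
  (56 − 41.2181)²/41.2181 = 5.3012
  (29 − 57.1812)²/57.1812 = 13.8888
  (13 − 26.0990)²/26.0990 = 6.5743
  (24 − 24.6728)²/24.6728 = 0.0183
  (48 − 34.2282)²/34.2282 = 5.5411
χ² = 6.5267 + 19.0169 + 2.1656 + 7.6202 + 7.0261 + 0.0256 + 4.1179 + 5.3012 + 13.8888 + 6.5743 + 0.0183 + 5.5411 = 77.823
df = (4−1)(3−1) = 6. Since 77.823 > 14.449, reject the null hypothesis of independence at α = 0.025.

77.823; reject H₀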